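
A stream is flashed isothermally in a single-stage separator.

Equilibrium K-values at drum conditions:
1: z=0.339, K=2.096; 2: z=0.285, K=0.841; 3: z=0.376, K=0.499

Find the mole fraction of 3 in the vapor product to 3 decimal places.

y_3 = 0.225

Newton iteration, ψ⁰ = 0.54:
  ψ = 0.540: g = -0.0744, g' = -0.347 → ψ = 0.325
  ψ = 0.325: g = 0.0010, g' = -0.364 → ψ = 0.328
Converged at ψ = 0.328.
Compositions from xᵢ = zᵢ/(1+ψ(Kᵢ−1)), yᵢ = Kᵢxᵢ:
  1: x = 0.249, y = 0.523
  2: x = 0.301, y = 0.253
  3: x = 0.450, y = 0.225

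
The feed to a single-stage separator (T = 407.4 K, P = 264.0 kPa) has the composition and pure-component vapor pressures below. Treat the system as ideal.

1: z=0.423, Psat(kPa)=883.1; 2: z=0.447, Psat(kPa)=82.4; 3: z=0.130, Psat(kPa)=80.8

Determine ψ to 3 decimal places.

Raoult's law: Kᵢ = Pᵢˢᵃᵗ/P = Pᵢˢᵃᵗ/264.0.
  K_1 = 883.1/264.0 = 3.34508, K_2 = 82.4/264.0 = 0.31212, K_3 = 80.8/264.0 = 0.30606
Material balance + equilibrium reduce to Σ zᵢ(Kᵢ−1)/(1+ψ(Kᵢ−1)) = 0.
Check two-phase: ΣzᵢKᵢ = 1.594 > 1 and Σzᵢ/Kᵢ = 1.983 > 1, so g(0) = 0.594 > 0 and g(1) = -0.983 < 0.
Iterate (Newton) starting at ψ = 0.48:
  ψ = 0.480: g = -0.1277, g' = -1.127 → ψ = 0.367
  ψ = 0.367: g = 0.0011, g' = -1.163 → ψ = 0.368
Converged at ψ = 0.368.

ψ = 0.368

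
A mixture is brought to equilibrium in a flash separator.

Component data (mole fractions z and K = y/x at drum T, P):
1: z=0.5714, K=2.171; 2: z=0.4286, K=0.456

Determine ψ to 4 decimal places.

ψ = 0.6844

Material balance + equilibrium reduce to Σ zᵢ(Kᵢ−1)/(1+ψ(Kᵢ−1)) = 0.
Check two-phase: ΣzᵢKᵢ = 1.4360 > 1 and Σzᵢ/Kᵢ = 1.2031 > 1, so g(0) = 0.4360 > 0 and g(1) = -0.2031 < 0.
Binary case is linear: z₁(K₁−1)(1+ψ(K₂−1)) + z₂(K₂−1)(1+ψ(K₁−1)) = 0
⇒ ψ = [z₁(K₁−1)+z₂(K₂−1)] / [−(K₁−1)(K₂−1)] = 0.43595/0.63702 = 0.6844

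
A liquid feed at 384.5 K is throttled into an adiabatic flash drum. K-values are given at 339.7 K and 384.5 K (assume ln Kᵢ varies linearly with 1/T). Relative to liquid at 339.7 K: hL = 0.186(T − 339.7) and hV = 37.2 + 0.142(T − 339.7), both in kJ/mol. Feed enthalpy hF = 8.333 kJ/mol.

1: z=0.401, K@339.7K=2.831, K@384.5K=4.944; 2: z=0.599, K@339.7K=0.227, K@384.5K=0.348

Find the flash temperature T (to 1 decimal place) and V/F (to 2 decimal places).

T = 342.1 K, V/F = 0.21

Adiabatic flash: solve Rachford–Rice at each trial T, then check hF = ψ·hV(T) + (1−ψ)·hL(T).
  T = 339.7 K: K = (2.831, 0.227), RR gives ψ = 0.192, H_out = 7.128 kJ/mol
  T = 384.5 K: K = (4.944, 0.348), RR gives ψ = 0.463, H_out = 24.649 kJ/mol
  T = 362.1 K: K = (3.806, 0.285), RR gives ψ = 0.347, H_out = 16.741 kJ/mol
  T = 350.9 K: K = (3.298, 0.255), RR gives ψ = 0.278, H_out = 12.278 kJ/mol
  T = 345.3 K: K = (3.059, 0.241), RR gives ψ = 0.237, H_out = 9.815 kJ/mol
  T = 342.5 K: K = (2.944, 0.234), RR gives ψ = 0.215, H_out = 8.503 kJ/mol
  T = 341.1 K: K = (2.887, 0.230), RR gives ψ = 0.204, H_out = 7.824 kJ/mol
Linear interpolation between T = 341.1 (H_out = 7.824) and T = 342.5 (H_out = 8.503) on hF = 8.333 gives T ≈ 342.1 K, at which ψ = 0.21.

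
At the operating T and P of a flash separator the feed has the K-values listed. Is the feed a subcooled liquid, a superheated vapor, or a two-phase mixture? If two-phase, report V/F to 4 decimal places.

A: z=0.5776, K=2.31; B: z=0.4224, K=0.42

two-phase, V/F = 0.6734

ΣzᵢKᵢ = 1.5117; Σzᵢ/Kᵢ = 1.2558.
Both exceed 1, so a two-phase solution exists.
Rachford–Rice: g(ψ) = Σ zᵢ(Kᵢ−1)/(1+ψ(Kᵢ−1)) = 0.
Binary case is linear: z₁(K₁−1)(1+ψ(K₂−1)) + z₂(K₂−1)(1+ψ(K₁−1)) = 0
⇒ ψ = [z₁(K₁−1)+z₂(K₂−1)] / [−(K₁−1)(K₂−1)] = 0.51166/0.75980 = 0.6734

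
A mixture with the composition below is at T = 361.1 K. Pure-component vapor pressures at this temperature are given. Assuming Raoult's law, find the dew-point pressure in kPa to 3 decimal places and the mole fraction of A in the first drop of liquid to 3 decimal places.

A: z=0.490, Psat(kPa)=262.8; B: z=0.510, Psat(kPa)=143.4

Pdew = 184.467 kPa, x_A = 0.344

At the dew point ψ → 1, so Σzᵢ/Kᵢ = 1 with Kᵢ = Pᵢˢᵃᵗ/P ⇒ 1/P = Σzᵢ/Pᵢˢᵃᵗ.
1/P = 0.490/262.8 + 0.510/143.4 = 0.005421 ⇒ P = 184.467 kPa
xᵢ = zᵢP/Pᵢˢᵃᵗ ⇒ x_A = 0.490·184.467/262.8 = 0.344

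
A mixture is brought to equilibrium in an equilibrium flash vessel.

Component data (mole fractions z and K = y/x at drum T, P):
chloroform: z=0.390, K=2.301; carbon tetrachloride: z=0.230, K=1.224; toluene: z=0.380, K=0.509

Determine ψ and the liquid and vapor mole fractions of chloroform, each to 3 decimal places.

Rachford–Rice: g(ψ) = Σ zᵢ(Kᵢ−1)/(1+ψ(Kᵢ−1)) = 0.
g(0) = ΣzᵢKᵢ − 1 = 0.372 and g(1) = 1 − Σzᵢ/Kᵢ = -0.104, so a root lies in (0, 1).
Iterate (Newton) starting at ψ = 0.34:
  ψ = 0.340: g = 0.1757, g' = -0.459 → ψ = 0.723
  ψ = 0.723: g = 0.0167, g' = -0.404 → ψ = 0.764
Converged at ψ = 0.764.
Compositions from xᵢ = zᵢ/(1+ψ(Kᵢ−1)), yᵢ = Kᵢxᵢ:
  chloroform: x = 0.196, y = 0.450
  carbon tetrachloride: x = 0.196, y = 0.240
  toluene: x = 0.608, y = 0.309

ψ = 0.764, x_chloroform = 0.196, y_chloroform = 0.450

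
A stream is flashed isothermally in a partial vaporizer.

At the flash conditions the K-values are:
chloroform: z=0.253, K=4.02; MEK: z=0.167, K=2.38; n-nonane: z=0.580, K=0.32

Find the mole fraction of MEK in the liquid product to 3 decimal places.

Iterate (Newton) starting at V/F = 0.5:
  V/F = 0.500: g = -0.1568, g' = -1.093 → V/F = 0.357
  V/F = 0.357: g = 0.0017, g' = -1.145 → V/F = 0.358
Converged at V/F = 0.358.
Compositions from xᵢ = zᵢ/(1+V/F(Kᵢ−1)), yᵢ = Kᵢxᵢ:
  chloroform: x = 0.122, y = 0.489
  MEK: x = 0.112, y = 0.266
  n-nonane: x = 0.767, y = 0.245

x_MEK = 0.112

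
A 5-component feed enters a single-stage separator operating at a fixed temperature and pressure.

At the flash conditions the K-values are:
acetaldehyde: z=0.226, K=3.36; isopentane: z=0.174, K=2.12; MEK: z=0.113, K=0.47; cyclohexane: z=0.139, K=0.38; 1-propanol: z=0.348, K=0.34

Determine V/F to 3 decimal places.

V/F = 0.294

Rachford–Rice: g(V/F) = Σ zᵢ(Kᵢ−1)/(1+V/F(Kᵢ−1)) = 0.
g(0) = ΣzᵢKᵢ − 1 = 0.352 and g(1) = 1 − Σzᵢ/Kᵢ = -0.779, so a root lies in (0, 1).
Newton–Raphson from V/F = 0.5:
  V/F = 0.500: g = -0.1796, g' = -0.863 → V/F = 0.292
  V/F = 0.292: g = 0.0021, g' = -0.922 → V/F = 0.294
Converged at V/F = 0.294.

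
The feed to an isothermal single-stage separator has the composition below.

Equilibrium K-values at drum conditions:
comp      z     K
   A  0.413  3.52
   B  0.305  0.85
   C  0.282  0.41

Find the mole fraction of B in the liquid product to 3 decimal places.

Material balance + equilibrium reduce to Σ zᵢ(Kᵢ−1)/(1+ψ(Kᵢ−1)) = 0.
g(0) = ΣzᵢKᵢ − 1 = 0.829 and g(1) = 1 − Σzᵢ/Kᵢ = -0.164, so a root lies in (0, 1).
Newton iteration, ψ⁰ = 0.41:
  ψ = 0.410: g = 0.2437, g' = -0.813 → ψ = 0.710
  ψ = 0.710: g = 0.0358, g' = -0.636 → ψ = 0.766
Converged at ψ = 0.766.
Compositions from xᵢ = zᵢ/(1+ψ(Kᵢ−1)), yᵢ = Kᵢxᵢ:
  A: x = 0.141, y = 0.496
  B: x = 0.345, y = 0.293
  C: x = 0.514, y = 0.211

x_B = 0.345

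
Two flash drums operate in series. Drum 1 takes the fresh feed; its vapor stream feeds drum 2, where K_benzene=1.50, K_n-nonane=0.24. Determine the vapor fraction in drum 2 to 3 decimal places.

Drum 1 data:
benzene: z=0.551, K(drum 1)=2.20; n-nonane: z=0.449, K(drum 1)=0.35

V/F (drum 2) = 0.563

Drum 1:
Rachford–Rice: g(ψ₁) = Σ zᵢ(Kᵢ−1)/(1+ψ₁(Kᵢ−1)) = 0.
Check two-phase: ΣzᵢKᵢ = 1.369 > 1 and Σzᵢ/Kᵢ = 1.533 > 1, so g(0) = 0.369 > 0 and g(1) = -0.533 < 0.
Newton iteration, ψ₁⁰ = 0.5:
  ψ₁ = 0.500: g = -0.0191, g' = -0.726 → ψ₁ = 0.474
Converged at ψ₁ = 0.474.
Drum-1 compositions:
  benzene: x = 0.351, y = 0.773
  n-nonane: x = 0.649, y = 0.227
Drum-2 feed = drum-1 vapor: z₂ = (0.7730, 0.2270).
Drum 2:
Let ψ₂ = V/F and solve Σ zᵢ(Kᵢ−1)/(1+ψ₂(Kᵢ−1)) = 0.
Check two-phase: ΣzᵢKᵢ = 1.214 > 1 and Σzᵢ/Kᵢ = 1.461 > 1, so g(0) = 0.214 > 0 and g(1) = -0.461 < 0.
Iterate (Newton) starting at ψ₂ = 0.5:
  ψ₂ = 0.500: g = 0.0309, g' = -0.465 → ψ₂ = 0.566
  ψ₂ = 0.566: g = -0.0018, g' = -0.522 → ψ₂ = 0.563
Converged at ψ₂ = 0.563.
  benzene: x = 0.603, y = 0.905
  n-nonane: x = 0.397, y = 0.095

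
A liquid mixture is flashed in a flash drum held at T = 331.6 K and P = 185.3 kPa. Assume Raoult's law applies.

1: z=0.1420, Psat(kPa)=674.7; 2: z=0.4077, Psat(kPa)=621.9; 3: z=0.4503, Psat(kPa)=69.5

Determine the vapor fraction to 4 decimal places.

Raoult's law: Kᵢ = Pᵢˢᵃᵗ/P = Pᵢˢᵃᵗ/185.3.
  K_1 = 674.7/185.3 = 3.641123, K_2 = 621.9/185.3 = 3.356179, K_3 = 69.5/185.3 = 0.375067
Rachford–Rice: g(ψ) = Σ zᵢ(Kᵢ−1)/(1+ψ(Kᵢ−1)) = 0.
Feasibility: ΣzᵢKᵢ = 2.0542, Σzᵢ/Kᵢ = 1.3611 — both > 1, two phases present.
Iterate (Newton) starting at ψ = 0.4:
  ψ = 0.4000: g = 0.30171, g' = -1.1467 → ψ = 0.6631
  ψ = 0.6631: g = 0.03065, g' = -0.9884 → ψ = 0.6941
  ψ = 0.6941: g = -0.00013, g' = -0.9978 → ψ = 0.6940
Converged at ψ = 0.6940.

ψ = 0.6940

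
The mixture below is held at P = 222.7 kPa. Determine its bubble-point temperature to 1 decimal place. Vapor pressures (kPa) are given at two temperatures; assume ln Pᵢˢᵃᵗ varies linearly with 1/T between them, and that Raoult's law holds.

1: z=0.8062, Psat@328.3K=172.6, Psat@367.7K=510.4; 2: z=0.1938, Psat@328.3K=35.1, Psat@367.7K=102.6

T = 342.6 K

Bubble-point temperature: ΣzᵢPᵢˢᵃᵗ(T) = P. Interpolate ln Pᵢˢᵃᵗ = aᵢ + bᵢ/T.
  T = 328.3 K: ΣzᵢPᵢˢᵃᵗ = 145.95 kPa
  T = 367.7 K: ΣzᵢPᵢˢᵃᵗ = 431.37 kPa
  T = 348.0 K: ΣzᵢPᵢˢᵃᵗ = 258.73 kPa
  T = 338.1 K: ΣzᵢPᵢˢᵃᵗ = 195.67 kPa
  T = 343.1 K: ΣzᵢPᵢˢᵃᵗ = 225.77 kPa
  T = 340.6 K: ΣzᵢPᵢˢᵃᵗ = 210.29 kPa
Interpolating between 340.6 K and 343.1 K gives T ≈ 342.6 K.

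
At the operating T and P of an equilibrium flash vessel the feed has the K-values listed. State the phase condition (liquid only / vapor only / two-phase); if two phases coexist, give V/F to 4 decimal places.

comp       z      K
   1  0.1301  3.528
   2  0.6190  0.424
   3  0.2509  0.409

liquid only

ΣzᵢKᵢ = 0.8241; Σzᵢ/Kᵢ = 2.1102.
Since ΣzᵢKᵢ < 1 the mixture is below its bubble point — single liquid phase.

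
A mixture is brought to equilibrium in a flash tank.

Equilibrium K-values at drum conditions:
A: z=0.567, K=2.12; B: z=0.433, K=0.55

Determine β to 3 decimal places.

Newton iteration, β⁰ = 0.33:
  β = 0.330: g = 0.2348, g' = -0.500 → β = 0.800
  β = 0.800: g = 0.0307, g' = -0.412 → β = 0.874
  β = 0.874: g = -0.0003, g' = -0.420 → β = 0.873
Converged at β = 0.873.

β = 0.873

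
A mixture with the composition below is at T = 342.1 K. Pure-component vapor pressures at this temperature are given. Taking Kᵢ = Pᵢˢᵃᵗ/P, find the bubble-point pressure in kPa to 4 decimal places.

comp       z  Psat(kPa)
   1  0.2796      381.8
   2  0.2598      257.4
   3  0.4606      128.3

Pbub = 232.7188 kPa

At the bubble point ψ → 0, so ΣzᵢKᵢ = 1 with Kᵢ = Pᵢˢᵃᵗ/P ⇒ P = ΣzᵢPᵢˢᵃᵗ.
P = 0.2796·381.8 + 0.2598·257.4 + 0.4606·128.3 = 232.7188 kPa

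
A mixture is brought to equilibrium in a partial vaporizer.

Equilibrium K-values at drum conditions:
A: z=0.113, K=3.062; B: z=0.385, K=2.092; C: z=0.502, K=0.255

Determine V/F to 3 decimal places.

Rachford–Rice: g(V/F) = Σ zᵢ(Kᵢ−1)/(1+V/F(Kᵢ−1)) = 0.
Feasibility: ΣzᵢKᵢ = 1.279, Σzᵢ/Kᵢ = 2.190 — both > 1, two phases present.
Newton–Raphson from V/F = 0.55:
  V/F = 0.550: g = -0.2618, g' = -1.084 → V/F = 0.309
  V/F = 0.309: g = -0.0288, g' = -0.906 → V/F = 0.277
Converged at V/F = 0.277.

V/F = 0.277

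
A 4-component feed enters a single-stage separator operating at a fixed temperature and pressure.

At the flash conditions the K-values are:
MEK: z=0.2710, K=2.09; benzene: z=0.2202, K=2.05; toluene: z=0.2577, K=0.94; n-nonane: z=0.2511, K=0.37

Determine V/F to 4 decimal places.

V/F = 0.7033

Rachford–Rice: g(V/F) = Σ zᵢ(Kᵢ−1)/(1+V/F(Kᵢ−1)) = 0.
Check two-phase: ΣzᵢKᵢ = 1.3529 > 1 and Σzᵢ/Kᵢ = 1.1899 > 1, so g(0) = 0.3529 > 0 and g(1) = -0.1899 < 0.
Newton iteration, V/F⁰ = 0.57:
  V/F = 0.5700: g = 0.06400, g' = -0.4611 → V/F = 0.7088
  V/F = 0.7088: g = -0.00277, g' = -0.5086 → V/F = 0.7033
Converged at V/F = 0.7033.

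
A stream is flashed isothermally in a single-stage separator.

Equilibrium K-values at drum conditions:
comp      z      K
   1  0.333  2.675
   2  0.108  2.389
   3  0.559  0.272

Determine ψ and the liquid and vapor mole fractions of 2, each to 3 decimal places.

ψ = 0.257, x_2 = 0.080, y_2 = 0.190

Let ψ = V/F and solve Σ zᵢ(Kᵢ−1)/(1+ψ(Kᵢ−1)) = 0.
Check two-phase: ΣzᵢKᵢ = 1.301 > 1 and Σzᵢ/Kᵢ = 2.225 > 1, so g(0) = 0.301 > 0 and g(1) = -1.225 < 0.
Newton iteration, ψ⁰ = 0.5:
  ψ = 0.500: g = -0.2478, g' = -1.082 → ψ = 0.271
  ψ = 0.271: g = -0.0143, g' = -1.012 → ψ = 0.257
Converged at ψ = 0.257.
Compositions from xᵢ = zᵢ/(1+ψ(Kᵢ−1)), yᵢ = Kᵢxᵢ:
  1: x = 0.233, y = 0.623
  2: x = 0.080, y = 0.190
  3: x = 0.688, y = 0.187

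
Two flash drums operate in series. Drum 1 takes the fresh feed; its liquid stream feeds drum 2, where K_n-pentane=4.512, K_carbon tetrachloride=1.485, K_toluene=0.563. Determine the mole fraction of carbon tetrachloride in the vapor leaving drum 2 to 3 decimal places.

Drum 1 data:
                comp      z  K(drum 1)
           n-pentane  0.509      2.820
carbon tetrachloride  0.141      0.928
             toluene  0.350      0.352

y_carbon tetrachloride (drum 2) = 0.177

Drum 1:
Rachford–Rice: g(ψ₁) = Σ zᵢ(Kᵢ−1)/(1+ψ₁(Kᵢ−1)) = 0.
Feasibility: ΣzᵢKᵢ = 1.689, Σzᵢ/Kᵢ = 1.327 — both > 1, two phases present.
Newton iteration, ψ₁⁰ = 0.4:
  ψ₁ = 0.400: g = 0.2195, g' = -0.833 → ψ₁ = 0.663
  ψ₁ = 0.663: g = 0.0112, g' = -0.799 → ψ₁ = 0.677
Converged at ψ₁ = 0.677.
Drum-1 compositions:
  n-pentane: x = 0.228, y = 0.643
  carbon tetrachloride: x = 0.148, y = 0.138
  toluene: x = 0.624, y = 0.220
Drum-2 feed = drum-1 liquid: z₂ = (0.2280, 0.1482, 0.6238).
Drum 2:
Material balance + equilibrium reduce to Σ zᵢ(Kᵢ−1)/(1+ψ₂(Kᵢ−1)) = 0.
Check two-phase: ΣzᵢKᵢ = 1.600 > 1 and Σzᵢ/Kᵢ = 1.258 > 1, so g(0) = 0.600 > 0 and g(1) = -0.258 < 0.
Iterate (Newton) starting at ψ₂ = 0.39:
  ψ₂ = 0.390: g = 0.0697, g' = -0.698 → ψ₂ = 0.490
  ψ₂ = 0.490: g = 0.0056, g' = -0.596 → ψ₂ = 0.499
Converged at ψ₂ = 0.499.
  n-pentane: x = 0.083, y = 0.374
  carbon tetrachloride: x = 0.119, y = 0.177
  toluene: x = 0.798, y = 0.449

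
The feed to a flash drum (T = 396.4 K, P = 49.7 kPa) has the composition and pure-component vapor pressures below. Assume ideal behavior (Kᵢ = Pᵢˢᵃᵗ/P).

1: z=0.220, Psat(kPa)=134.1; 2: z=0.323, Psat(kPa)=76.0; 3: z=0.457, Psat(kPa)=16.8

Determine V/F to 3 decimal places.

Raoult's law: Kᵢ = Pᵢˢᵃᵗ/P = Pᵢˢᵃᵗ/49.7.
  K_1 = 134.1/49.7 = 2.69819, K_2 = 76.0/49.7 = 1.52918, K_3 = 16.8/49.7 = 0.33803
Material balance + equilibrium reduce to Σ zᵢ(Kᵢ−1)/(1+V/F(Kᵢ−1)) = 0.
Check two-phase: ΣzᵢKᵢ = 1.242 > 1 and Σzᵢ/Kᵢ = 1.645 > 1, so g(0) = 0.242 > 0 and g(1) = -0.645 < 0.
Newton–Raphson from V/F = 0.66:
  V/F = 0.660: g = -0.2344, g' = -0.822 → V/F = 0.375
  V/F = 0.375: g = -0.0315, g' = -0.654 → V/F = 0.327
Converged at V/F = 0.327.

V/F = 0.327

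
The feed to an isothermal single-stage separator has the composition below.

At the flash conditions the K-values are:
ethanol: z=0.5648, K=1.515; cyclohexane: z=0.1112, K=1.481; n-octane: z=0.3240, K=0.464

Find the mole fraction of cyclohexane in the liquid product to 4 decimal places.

Material balance + equilibrium reduce to Σ zᵢ(Kᵢ−1)/(1+V/F(Kᵢ−1)) = 0.
Feasibility: ΣzᵢKᵢ = 1.1707, Σzᵢ/Kᵢ = 1.1462 — both > 1, two phases present.
Newton–Raphson from V/F = 0.51:
  V/F = 0.5100: g = 0.03432, g' = -0.2868 → V/F = 0.6297
  V/F = 0.6297: g = -0.00143, g' = -0.3127 → V/F = 0.6251
Converged at V/F = 0.6251.
Compositions from xᵢ = zᵢ/(1+V/F(Kᵢ−1)), yᵢ = Kᵢxᵢ:
  ethanol: x = 0.4273, y = 0.6473
  cyclohexane: x = 0.0855, y = 0.1266
  n-octane: x = 0.4872, y = 0.2261

x_cyclohexane = 0.0855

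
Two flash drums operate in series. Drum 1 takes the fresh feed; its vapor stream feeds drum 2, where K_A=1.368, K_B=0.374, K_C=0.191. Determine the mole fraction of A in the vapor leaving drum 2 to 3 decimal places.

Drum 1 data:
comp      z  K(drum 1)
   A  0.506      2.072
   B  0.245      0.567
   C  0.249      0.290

y_A (drum 2) = 0.896

Drum 1:
Material balance + equilibrium reduce to Σ zᵢ(Kᵢ−1)/(1+ψ₁(Kᵢ−1)) = 0.
Check two-phase: ΣzᵢKᵢ = 1.260 > 1 and Σzᵢ/Kᵢ = 1.535 > 1, so g(0) = 0.260 > 0 and g(1) = -0.535 < 0.
Iterate (Newton) starting at ψ₁ = 0.5:
  ψ₁ = 0.500: g = -0.0563, g' = -0.623 → ψ₁ = 0.410
  ψ₁ = 0.410: g = -0.0013, g' = -0.598 → ψ₁ = 0.407
Converged at ψ₁ = 0.407.
Drum-1 compositions:
  A: x = 0.352, y = 0.730
  B: x = 0.297, y = 0.169
  C: x = 0.350, y = 0.102
Drum-2 feed = drum-1 vapor: z₂ = (0.7297, 0.1687, 0.1016).
Drum 2:
Iterate (Newton) starting at ψ₂ = 0.5:
  ψ₂ = 0.500: g = -0.0649, g' = -0.398 → ψ₂ = 0.337
  ψ₂ = 0.337: g = -0.0079, g' = -0.310 → ψ₂ = 0.312
  ψ₂ = 0.312: g = -0.0001, g' = -0.300 → ψ₂ = 0.311
Converged at ψ₂ = 0.311.
  A: x = 0.655, y = 0.896
  B: x = 0.209, y = 0.078
  C: x = 0.136, y = 0.026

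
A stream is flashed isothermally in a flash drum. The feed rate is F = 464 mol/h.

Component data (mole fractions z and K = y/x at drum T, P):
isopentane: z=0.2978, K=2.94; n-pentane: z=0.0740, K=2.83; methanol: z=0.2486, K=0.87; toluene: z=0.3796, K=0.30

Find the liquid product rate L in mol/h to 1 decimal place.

L = 278.2 mol/h

Rachford–Rice: g(V/F) = Σ zᵢ(Kᵢ−1)/(1+V/F(Kᵢ−1)) = 0.
Check two-phase: ΣzᵢKᵢ = 1.4151 > 1 and Σzᵢ/Kᵢ = 1.6785 > 1, so g(0) = 0.4151 > 0 and g(1) = -0.6785 < 0.
Newton iteration, V/F⁰ = 0.46:
  V/F = 0.4600: g = -0.04747, g' = -0.7954 → V/F = 0.4003
  V/F = 0.4003: g = 0.00009, g' = -0.8013 → V/F = 0.4004
Converged at V/F = 0.4004.
Then V = V/F·F = 0.4004·464 = 185.8 mol/h and L = F − V = 278.2 mol/h.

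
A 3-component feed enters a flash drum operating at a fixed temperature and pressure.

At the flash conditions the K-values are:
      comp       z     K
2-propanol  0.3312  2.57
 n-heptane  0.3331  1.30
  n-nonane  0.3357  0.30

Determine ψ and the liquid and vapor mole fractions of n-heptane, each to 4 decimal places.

ψ = 0.5248, x_n-heptane = 0.2878, y_n-heptane = 0.3741

Let ψ = V/F and solve Σ zᵢ(Kᵢ−1)/(1+ψ(Kᵢ−1)) = 0.
Check two-phase: ΣzᵢKᵢ = 1.3849 > 1 and Σzᵢ/Kᵢ = 1.5041 > 1, so g(0) = 0.3849 > 0 and g(1) = -0.5041 < 0.
Newton iteration, ψ⁰ = 0.47:
  ψ = 0.4700: g = 0.03657, g' = -0.6587 → ψ = 0.5255
  ψ = 0.5255: g = -0.00051, g' = -0.6791 → ψ = 0.5248
Converged at ψ = 0.5248.
Compositions from xᵢ = zᵢ/(1+ψ(Kᵢ−1)), yᵢ = Kᵢxᵢ:
  2-propanol: x = 0.1816, y = 0.4667
  n-heptane: x = 0.2878, y = 0.3741
  n-nonane: x = 0.5306, y = 0.1592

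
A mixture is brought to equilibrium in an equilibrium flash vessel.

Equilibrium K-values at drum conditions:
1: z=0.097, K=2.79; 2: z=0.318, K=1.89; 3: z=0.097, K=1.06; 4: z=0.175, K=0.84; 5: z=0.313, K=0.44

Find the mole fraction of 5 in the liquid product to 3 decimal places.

x_5 = 0.452

Rachford–Rice: g(β) = Σ zᵢ(Kᵢ−1)/(1+β(Kᵢ−1)) = 0.
Feasibility: ΣzᵢKᵢ = 1.259, Σzᵢ/Kᵢ = 1.214 — both > 1, two phases present.
Iterate (Newton) starting at β = 0.5:
  β = 0.500: g = 0.0193, g' = -0.402 → β = 0.548
Converged at β = 0.548.
Compositions from xᵢ = zᵢ/(1+β(Kᵢ−1)), yᵢ = Kᵢxᵢ:
  1: x = 0.049, y = 0.137
  2: x = 0.214, y = 0.404
  3: x = 0.094, y = 0.100
  4: x = 0.192, y = 0.161
  5: x = 0.452, y = 0.199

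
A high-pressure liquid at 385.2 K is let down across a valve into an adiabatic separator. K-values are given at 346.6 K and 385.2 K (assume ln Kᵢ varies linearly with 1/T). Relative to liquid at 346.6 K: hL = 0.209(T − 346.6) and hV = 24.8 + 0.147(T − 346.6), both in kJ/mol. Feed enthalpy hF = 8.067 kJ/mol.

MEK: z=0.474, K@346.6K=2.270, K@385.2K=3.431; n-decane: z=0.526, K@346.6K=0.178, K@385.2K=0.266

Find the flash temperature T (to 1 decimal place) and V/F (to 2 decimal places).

Adiabatic flash: solve Rachford–Rice at each trial T, then check hF = ψ·hV(T) + (1−ψ)·hL(T).
  T = 346.6 K: K = (2.270, 0.178), RR gives ψ = 0.162, H_out = 4.029 kJ/mol
  T = 385.2 K: K = (3.431, 0.266), RR gives ψ = 0.429, H_out = 17.689 kJ/mol
  T = 365.9 K: K = (2.821, 0.220), RR gives ψ = 0.319, H_out = 11.559 kJ/mol
  T = 356.2 K: K = (2.537, 0.198), RR gives ψ = 0.249, H_out = 8.033 kJ/mol
  T = 361.0 K: K = (2.676, 0.209), RR gives ψ = 0.285, H_out = 9.829 kJ/mol
  T = 358.6 K: K = (2.606, 0.204), RR gives ψ = 0.268, H_out = 8.945 kJ/mol
Linear interpolation between T = 356.2 (H_out = 8.033) and T = 358.6 (H_out = 8.945) on hF = 8.067 gives T ≈ 356.3 K, at which ψ = 0.25.

T = 356.3 K, V/F = 0.25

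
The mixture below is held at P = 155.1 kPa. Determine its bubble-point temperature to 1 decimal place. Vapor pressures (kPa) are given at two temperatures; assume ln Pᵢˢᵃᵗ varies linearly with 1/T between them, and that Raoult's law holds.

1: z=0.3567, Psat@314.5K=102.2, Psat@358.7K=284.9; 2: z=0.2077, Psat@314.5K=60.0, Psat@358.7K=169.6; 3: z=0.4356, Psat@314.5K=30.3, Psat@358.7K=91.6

T = 352.5 K

Bubble-point temperature: ΣzᵢPᵢˢᵃᵗ(T) = P. Interpolate ln Pᵢˢᵃᵗ = aᵢ + bᵢ/T.
  T = 314.5 K: ΣzᵢPᵢˢᵃᵗ = 62.12 kPa
  T = 358.7 K: ΣzᵢPᵢˢᵃᵗ = 176.75 kPa
  T = 336.6 K: ΣzᵢPᵢˢᵃᵗ = 108.43 kPa
  T = 347.6 K: ΣzᵢPᵢˢᵃᵗ = 139.36 kPa
  T = 353.1 K: ΣzᵢPᵢˢᵃᵗ = 157.07 kPa
  T = 350.4 K: ΣzᵢPᵢˢᵃᵗ = 148.18 kPa
Interpolating between 350.4 K and 353.1 K gives T ≈ 352.5 K.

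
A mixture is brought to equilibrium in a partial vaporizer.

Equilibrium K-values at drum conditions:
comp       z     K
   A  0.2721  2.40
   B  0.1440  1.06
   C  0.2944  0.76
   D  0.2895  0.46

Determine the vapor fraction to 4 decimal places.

ψ = 0.3353

Material balance + equilibrium reduce to Σ zᵢ(Kᵢ−1)/(1+ψ(Kᵢ−1)) = 0.
Check two-phase: ΣzᵢKᵢ = 1.1626 > 1 and Σzᵢ/Kᵢ = 1.2659 > 1, so g(0) = 0.1626 > 0 and g(1) = -0.2659 < 0.
Newton–Raphson from ψ = 0.5:
  ψ = 0.5000: g = -0.06197, g' = -0.3653 → ψ = 0.3304
  ψ = 0.3304: g = 0.00192, g' = -0.3949 → ψ = 0.3352
Converged at ψ = 0.3353.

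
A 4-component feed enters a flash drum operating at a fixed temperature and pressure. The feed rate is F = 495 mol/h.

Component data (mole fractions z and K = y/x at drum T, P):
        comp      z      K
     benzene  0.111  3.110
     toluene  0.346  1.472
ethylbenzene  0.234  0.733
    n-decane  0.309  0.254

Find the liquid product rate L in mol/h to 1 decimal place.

Let ψ = V/F and solve Σ zᵢ(Kᵢ−1)/(1+ψ(Kᵢ−1)) = 0.
Check two-phase: ΣzᵢKᵢ = 1.105 > 1 and Σzᵢ/Kᵢ = 1.807 > 1, so g(0) = 0.105 > 0 and g(1) = -0.807 < 0.
Newton–Raphson from ψ = 0.5:
  ψ = 0.500: g = -0.1936, g' = -0.627 → ψ = 0.191
  ψ = 0.191: g = -0.0180, g' = -0.568 → ψ = 0.159
  ψ = 0.159: g = 0.0002, g' = -0.583 → ψ = 0.160
Converged at ψ = 0.160.
Then V = ψ·F = 0.1599·495 = 79.1 mol/h and L = F − V = 415.9 mol/h.

L = 415.9 mol/h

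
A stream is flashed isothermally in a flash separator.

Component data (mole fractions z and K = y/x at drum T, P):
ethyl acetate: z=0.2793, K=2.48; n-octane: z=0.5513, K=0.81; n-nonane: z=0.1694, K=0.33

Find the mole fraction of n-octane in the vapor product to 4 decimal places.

y_n-octane = 0.4812

Rachford–Rice: g(ψ) = Σ zᵢ(Kᵢ−1)/(1+ψ(Kᵢ−1)) = 0.
Feasibility: ΣzᵢKᵢ = 1.1951, Σzᵢ/Kᵢ = 1.3066 — both > 1, two phases present.
Iterate (Newton) starting at ψ = 0.61:
  ψ = 0.6100: g = -0.09319, g' = -0.4119 → ψ = 0.3838
  ψ = 0.3838: g = -0.00214, g' = -0.4098 → ψ = 0.3785
Converged at ψ = 0.3786.
Compositions from xᵢ = zᵢ/(1+ψ(Kᵢ−1)), yᵢ = Kᵢxᵢ:
  ethyl acetate: x = 0.1790, y = 0.4439
  n-octane: x = 0.5940, y = 0.4812
  n-nonane: x = 0.2270, y = 0.0749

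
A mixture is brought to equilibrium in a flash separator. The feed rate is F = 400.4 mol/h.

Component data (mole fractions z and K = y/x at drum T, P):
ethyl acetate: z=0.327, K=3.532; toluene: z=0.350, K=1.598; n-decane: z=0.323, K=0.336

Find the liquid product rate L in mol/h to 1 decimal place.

L = 98.8 mol/h

Material balance + equilibrium reduce to Σ zᵢ(Kᵢ−1)/(1+β(Kᵢ−1)) = 0.
g(0) = ΣzᵢKᵢ − 1 = 0.823 and g(1) = 1 − Σzᵢ/Kᵢ = -0.273, so a root lies in (0, 1).
Iterate (Newton) starting at β = 0.5:
  β = 0.500: g = 0.2054, g' = -0.802 → β = 0.756
  β = 0.756: g = -0.0027, g' = -0.881 → β = 0.753
Converged at β = 0.753.
Then V = β·F = 0.7533·400.4 = 301.6 mol/h and L = F − V = 98.8 mol/h.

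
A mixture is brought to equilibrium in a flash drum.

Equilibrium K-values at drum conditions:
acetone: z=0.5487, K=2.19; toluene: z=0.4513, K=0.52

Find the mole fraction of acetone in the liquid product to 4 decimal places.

Rachford–Rice: g(V/F) = Σ zᵢ(Kᵢ−1)/(1+V/F(Kᵢ−1)) = 0.
Feasibility: ΣzᵢKᵢ = 1.4363, Σzᵢ/Kᵢ = 1.1184 — both > 1, two phases present.
Binary case is linear: z₁(K₁−1)(1+V/F(K₂−1)) + z₂(K₂−1)(1+V/F(K₁−1)) = 0
⇒ V/F = [z₁(K₁−1)+z₂(K₂−1)] / [−(K₁−1)(K₂−1)] = 0.43633/0.57120 = 0.7639
Compositions from xᵢ = zᵢ/(1+V/F(Kᵢ−1)), yᵢ = Kᵢxᵢ:
  acetone: x = 0.2874, y = 0.6295
  toluene: x = 0.7126, y = 0.3705

x_acetone = 0.2874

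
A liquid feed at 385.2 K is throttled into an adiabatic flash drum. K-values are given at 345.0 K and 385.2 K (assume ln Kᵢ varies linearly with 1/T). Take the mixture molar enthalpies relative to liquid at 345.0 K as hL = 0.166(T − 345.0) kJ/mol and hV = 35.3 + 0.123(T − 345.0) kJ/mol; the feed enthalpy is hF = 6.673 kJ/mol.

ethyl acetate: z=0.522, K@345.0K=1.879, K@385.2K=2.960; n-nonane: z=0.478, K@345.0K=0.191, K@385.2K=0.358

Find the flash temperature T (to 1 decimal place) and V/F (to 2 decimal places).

T = 349.3 K, V/F = 0.17

Adiabatic flash: solve Rachford–Rice at each trial T, then check hF = ψ·hV(T) + (1−ψ)·hL(T).
  T = 345.0 K: K = (1.879, 0.191), RR gives ψ = 0.101, H_out = 3.581 kJ/mol
  T = 385.2 K: K = (2.960, 0.358), RR gives ψ = 0.569, H_out = 25.782 kJ/mol
  T = 365.1 K: K = (2.388, 0.266), RR gives ψ = 0.367, H_out = 15.969 kJ/mol
  T = 355.1 K: K = (2.127, 0.227), RR gives ψ = 0.251, H_out = 10.420 kJ/mol
  T = 350.1 K: K = (2.002, 0.209), RR gives ψ = 0.182, H_out = 7.249 kJ/mol
  T = 347.6 K: K = (1.941, 0.200), RR gives ψ = 0.144, H_out = 5.516 kJ/mol
  T = 348.9 K: K = (1.973, 0.204), RR gives ψ = 0.165, H_out = 6.431 kJ/mol
Linear interpolation between T = 348.9 (H_out = 6.431) and T = 350.1 (H_out = 7.249) on hF = 6.673 gives T ≈ 349.3 K, at which ψ = 0.17.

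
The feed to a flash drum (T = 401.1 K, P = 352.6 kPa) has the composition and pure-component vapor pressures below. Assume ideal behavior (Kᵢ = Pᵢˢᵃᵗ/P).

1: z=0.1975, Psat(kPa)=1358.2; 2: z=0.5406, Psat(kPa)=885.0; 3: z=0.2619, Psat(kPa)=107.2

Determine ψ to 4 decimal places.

Raoult's law: Kᵢ = Pᵢˢᵃᵗ/P = Pᵢˢᵃᵗ/352.6.
  K_1 = 1358.2/352.6 = 3.851957, K_2 = 885.0/352.6 = 2.509926, K_3 = 107.2/352.6 = 0.304027
Rachford–Rice: g(ψ) = Σ zᵢ(Kᵢ−1)/(1+ψ(Kᵢ−1)) = 0.
Feasibility: ΣzᵢKᵢ = 2.1973, Σzᵢ/Kᵢ = 1.1281 — both > 1, two phases present.
Newton–Raphson from ψ = 0.44:
  ψ = 0.4400: g = 0.47750, g' = -1.0244 → ψ = 0.9061
  ψ = 0.9061: g = 0.00836, g' = -1.2746 → ψ = 0.9127
  ψ = 0.9127: g = -0.00007, g' = -1.2949 → ψ = 0.9126
Converged at ψ = 0.9126.

ψ = 0.9126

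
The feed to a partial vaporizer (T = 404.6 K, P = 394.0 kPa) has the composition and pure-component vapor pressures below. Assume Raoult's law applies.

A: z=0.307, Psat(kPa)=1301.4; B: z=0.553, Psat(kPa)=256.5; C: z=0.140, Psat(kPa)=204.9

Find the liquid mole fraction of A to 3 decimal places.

x_A = 0.141

Raoult's law: Kᵢ = Pᵢˢᵃᵗ/P = Pᵢˢᵃᵗ/394.0.
  K_A = 1301.4/394.0 = 3.30305, K_B = 256.5/394.0 = 0.65102, K_C = 204.9/394.0 = 0.52005
Rachford–Rice: g(V/F) = Σ zᵢ(Kᵢ−1)/(1+V/F(Kᵢ−1)) = 0.
g(0) = ΣzᵢKᵢ − 1 = 0.447 and g(1) = 1 − Σzᵢ/Kᵢ = -0.212, so a root lies in (0, 1).
Newton iteration, V/F⁰ = 0.57:
  V/F = 0.570: g = -0.0277, g' = -0.470 → V/F = 0.511
  V/F = 0.511: g = 0.0008, g' = -0.500 → V/F = 0.513
Converged at V/F = 0.513.
Compositions from xᵢ = zᵢ/(1+V/F(Kᵢ−1)), yᵢ = Kᵢxᵢ:
  A: x = 0.141, y = 0.465
  B: x = 0.674, y = 0.438
  C: x = 0.186, y = 0.097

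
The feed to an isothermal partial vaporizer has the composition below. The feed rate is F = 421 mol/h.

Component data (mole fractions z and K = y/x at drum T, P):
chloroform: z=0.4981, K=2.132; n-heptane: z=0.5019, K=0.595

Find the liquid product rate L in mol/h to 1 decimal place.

L = 89.9 mol/h

Material balance + equilibrium reduce to Σ zᵢ(Kᵢ−1)/(1+V/F(Kᵢ−1)) = 0.
g(0) = ΣzᵢKᵢ − 1 = 0.3606 and g(1) = 1 − Σzᵢ/Kᵢ = -0.0772, so a root lies in (0, 1).
Binary case is linear: z₁(K₁−1)(1+V/F(K₂−1)) + z₂(K₂−1)(1+V/F(K₁−1)) = 0
⇒ V/F = [z₁(K₁−1)+z₂(K₂−1)] / [−(K₁−1)(K₂−1)] = 0.36058/0.45846 = 0.7865
Then V = V/F·F = 0.7865·421 = 331.1 mol/h and L = F − V = 89.9 mol/h.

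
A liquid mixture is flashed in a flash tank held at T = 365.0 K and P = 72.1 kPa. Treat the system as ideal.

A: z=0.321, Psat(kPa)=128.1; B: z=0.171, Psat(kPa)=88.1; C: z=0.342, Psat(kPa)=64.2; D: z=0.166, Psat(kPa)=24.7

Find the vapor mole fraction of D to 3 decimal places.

y_D = 0.088

Raoult's law: Kᵢ = Pᵢˢᵃᵗ/P = Pᵢˢᵃᵗ/72.1.
  K_A = 128.1/72.1 = 1.77670, K_B = 88.1/72.1 = 1.22191, K_C = 64.2/72.1 = 0.89043, K_D = 24.7/72.1 = 0.34258
Let ψ = V/F and solve Σ zᵢ(Kᵢ−1)/(1+ψ(Kᵢ−1)) = 0.
g(0) = ΣzᵢKᵢ − 1 = 0.141 and g(1) = 1 − Σzᵢ/Kᵢ = -0.189, so a root lies in (0, 1).
Newton–Raphson from ψ = 0.61:
  ψ = 0.610: g = -0.0198, g' = -0.300 → ψ = 0.544
  ψ = 0.544: g = -0.0007, g' = -0.281 → ψ = 0.542
Converged at ψ = 0.542.
Compositions from xᵢ = zᵢ/(1+ψ(Kᵢ−1)), yᵢ = Kᵢxᵢ:
  A: x = 0.226, y = 0.401
  B: x = 0.153, y = 0.187
  C: x = 0.364, y = 0.324
  D: x = 0.258, y = 0.088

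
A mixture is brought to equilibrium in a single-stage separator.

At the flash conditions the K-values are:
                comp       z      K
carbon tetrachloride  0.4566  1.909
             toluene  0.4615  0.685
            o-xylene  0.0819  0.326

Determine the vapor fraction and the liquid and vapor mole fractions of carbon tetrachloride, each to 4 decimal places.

ψ = 0.5899, x_carbon tetrachloride = 0.2972, y_carbon tetrachloride = 0.5674

Material balance + equilibrium reduce to Σ zᵢ(Kᵢ−1)/(1+ψ(Kᵢ−1)) = 0.
Feasibility: ΣzᵢKᵢ = 1.2145, Σzᵢ/Kᵢ = 1.1641 — both > 1, two phases present.
Newton iteration, ψ⁰ = 0.5:
  ψ = 0.5000: g = 0.02955, g' = -0.3275 → ψ = 0.5902
  ψ = 0.5902: g = -0.00012, g' = -0.3315 → ψ = 0.5899
Converged at ψ = 0.5899.
Compositions from xᵢ = zᵢ/(1+ψ(Kᵢ−1)), yᵢ = Kᵢxᵢ:
  carbon tetrachloride: x = 0.2972, y = 0.5674
  toluene: x = 0.5668, y = 0.3883
  o-xylene: x = 0.1360, y = 0.0443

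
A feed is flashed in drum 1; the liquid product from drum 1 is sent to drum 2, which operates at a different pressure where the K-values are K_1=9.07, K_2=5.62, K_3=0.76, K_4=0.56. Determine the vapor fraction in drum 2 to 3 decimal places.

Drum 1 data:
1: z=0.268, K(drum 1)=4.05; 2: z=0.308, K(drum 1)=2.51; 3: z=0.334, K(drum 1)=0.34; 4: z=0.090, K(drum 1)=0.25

V/F (drum 2) = 0.707

Drum 1:
Let ψ₁ = V/F and solve Σ zᵢ(Kᵢ−1)/(1+ψ₁(Kᵢ−1)) = 0.
g(0) = ΣzᵢKᵢ − 1 = 0.995 and g(1) = 1 − Σzᵢ/Kᵢ = -0.531, so a root lies in (0, 1).
Newton–Raphson from ψ₁ = 0.42:
  ψ₁ = 0.420: g = 0.2394, g' = -1.128 → ψ₁ = 0.632
  ψ₁ = 0.632: g = 0.0105, g' = -1.086 → ψ₁ = 0.642
Converged at ψ₁ = 0.642.
Drum-1 compositions:
  1: x = 0.091, y = 0.367
  2: x = 0.156, y = 0.393
  3: x = 0.579, y = 0.197
  4: x = 0.174, y = 0.043
Drum-2 feed = drum-1 liquid: z₂ = (0.0906, 0.1564, 0.5794, 0.1735).
Drum 2:
Newton–Raphson from ψ₂ = 0.33:
  ψ₂ = 0.330: g = 0.2455, g' = -1.049 → ψ₂ = 0.564
  ψ₂ = 0.564: g = 0.0697, g' = -0.552 → ψ₂ = 0.690
  ψ₂ = 0.690: g = 0.0075, g' = -0.444 → ψ₂ = 0.707
Converged at ψ₂ = 0.707.
  1: x = 0.014, y = 0.123
  2: x = 0.037, y = 0.206
  3: x = 0.698, y = 0.530
  4: x = 0.252, y = 0.141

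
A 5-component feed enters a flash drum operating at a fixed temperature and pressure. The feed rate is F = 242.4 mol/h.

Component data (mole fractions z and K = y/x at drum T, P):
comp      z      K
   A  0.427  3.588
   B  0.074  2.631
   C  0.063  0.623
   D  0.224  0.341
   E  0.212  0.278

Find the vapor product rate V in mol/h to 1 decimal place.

Material balance + equilibrium reduce to Σ zᵢ(Kᵢ−1)/(1+V/F(Kᵢ−1)) = 0.
g(0) = ΣzᵢKᵢ − 1 = 0.901 and g(1) = 1 − Σzᵢ/Kᵢ = -0.668, so a root lies in (0, 1).
Newton–Raphson from V/F = 0.57:
  V/F = 0.570: g = -0.0178, g' = -1.103 → V/F = 0.554
Converged at V/F = 0.554.
Then V = V/F·F = 0.5539·242.4 = 134.3 mol/h and L = F − V = 108.1 mol/h.

V = 134.3 mol/h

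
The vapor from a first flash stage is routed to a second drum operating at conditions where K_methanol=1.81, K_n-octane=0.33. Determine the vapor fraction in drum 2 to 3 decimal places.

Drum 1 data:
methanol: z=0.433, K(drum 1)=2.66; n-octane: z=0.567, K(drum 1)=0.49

Drum 1:
Binary case is linear: z₁(K₁−1)(1+ψ₁(K₂−1)) + z₂(K₂−1)(1+ψ₁(K₁−1)) = 0
⇒ ψ₁ = [z₁(K₁−1)+z₂(K₂−1)] / [−(K₁−1)(K₂−1)] = 0.4296/0.8466 = 0.507
Drum-1 compositions:
  methanol: x = 0.235, y = 0.625
  n-octane: x = 0.765, y = 0.375
Drum-2 feed = drum-1 vapor: z₂ = (0.6252, 0.3748).
Drum 2:
Rachford–Rice: g(ψ₂) = Σ zᵢ(Kᵢ−1)/(1+ψ₂(Kᵢ−1)) = 0.
g(0) = ΣzᵢKᵢ − 1 = 0.255 and g(1) = 1 − Σzᵢ/Kᵢ = -0.481, so a root lies in (0, 1).
Binary case is linear: z₁(K₁−1)(1+ψ₂(K₂−1)) + z₂(K₂−1)(1+ψ₂(K₁−1)) = 0
⇒ ψ₂ = [z₁(K₁−1)+z₂(K₂−1)] / [−(K₁−1)(K₂−1)] = 0.2552/0.5427 = 0.470
  methanol: x = 0.453, y = 0.819
  n-octane: x = 0.547, y = 0.181

V/F (drum 2) = 0.470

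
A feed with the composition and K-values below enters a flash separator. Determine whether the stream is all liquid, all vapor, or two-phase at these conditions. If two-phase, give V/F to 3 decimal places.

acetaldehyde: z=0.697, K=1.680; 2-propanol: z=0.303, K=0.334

two-phase, V/F = 0.601

ΣzᵢKᵢ = 1.272; Σzᵢ/Kᵢ = 1.322.
Both exceed 1, so a two-phase solution exists.
Material balance + equilibrium reduce to Σ zᵢ(Kᵢ−1)/(1+ψ(Kᵢ−1)) = 0.
Newton iteration, ψ⁰ = 0.68:
  ψ = 0.680: g = -0.0447, g' = -0.600 → ψ = 0.605
  ψ = 0.605: g = -0.0024, g' = -0.539 → ψ = 0.601
Converged at ψ = 0.601.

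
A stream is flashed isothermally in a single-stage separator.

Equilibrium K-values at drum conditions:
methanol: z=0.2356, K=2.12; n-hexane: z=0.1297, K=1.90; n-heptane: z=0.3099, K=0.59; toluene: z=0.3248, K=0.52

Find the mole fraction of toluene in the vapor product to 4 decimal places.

Material balance + equilibrium reduce to Σ zᵢ(Kᵢ−1)/(1+ψ(Kᵢ−1)) = 0.
g(0) = ΣzᵢKᵢ − 1 = 0.0976 and g(1) = 1 − Σzᵢ/Kᵢ = -0.3293, so a root lies in (0, 1).
Newton iteration, ψ⁰ = 0.5:
  ψ = 0.5000: g = -0.11531, g' = -0.3834 → ψ = 0.1992
  ψ = 0.1992: g = 0.00396, g' = -0.4263 → ψ = 0.2085
  ψ = 0.2085: g = 0.00001, g' = -0.4234 → ψ = 0.2086
Converged at ψ = 0.2086.
Compositions from xᵢ = zᵢ/(1+ψ(Kᵢ−1)), yᵢ = Kᵢxᵢ:
  methanol: x = 0.1910, y = 0.4049
  n-hexane: x = 0.1092, y = 0.2075
  n-heptane: x = 0.3389, y = 0.1999
  toluene: x = 0.3609, y = 0.1877

y_toluene = 0.1877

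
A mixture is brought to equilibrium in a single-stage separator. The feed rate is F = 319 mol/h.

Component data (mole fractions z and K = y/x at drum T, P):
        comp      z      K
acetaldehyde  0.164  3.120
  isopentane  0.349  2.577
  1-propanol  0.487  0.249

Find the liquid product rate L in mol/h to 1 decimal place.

L = 190.6 mol/h

Material balance + equilibrium reduce to Σ zᵢ(Kᵢ−1)/(1+ψ(Kᵢ−1)) = 0.
g(0) = ΣzᵢKᵢ − 1 = 0.532 and g(1) = 1 − Σzᵢ/Kᵢ = -1.144, so a root lies in (0, 1).
Newton iteration, ψ⁰ = 0.64:
  ψ = 0.640: g = -0.2828, g' = -1.366 → ψ = 0.433
  ψ = 0.433: g = -0.0336, g' = -1.110 → ψ = 0.403
Converged at ψ = 0.403.
Then V = ψ·F = 0.4026·319 = 128.4 mol/h and L = F − V = 190.6 mol/h.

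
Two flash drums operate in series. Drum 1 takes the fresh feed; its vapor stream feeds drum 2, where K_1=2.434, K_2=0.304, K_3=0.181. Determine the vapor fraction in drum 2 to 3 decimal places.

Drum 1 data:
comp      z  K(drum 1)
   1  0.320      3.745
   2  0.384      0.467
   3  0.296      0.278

Drum 1:
Material balance + equilibrium reduce to Σ zᵢ(Kᵢ−1)/(1+ψ₁(Kᵢ−1)) = 0.
g(0) = ΣzᵢKᵢ − 1 = 0.460 and g(1) = 1 − Σzᵢ/Kᵢ = -0.972, so a root lies in (0, 1).
Iterate (Newton) starting at ψ₁ = 0.6:
  ψ₁ = 0.600: g = -0.3461, g' = -1.060 → ψ₁ = 0.274
  ψ₁ = 0.274: g = -0.0042, g' = -1.176 → ψ₁ = 0.270
Converged at ψ₁ = 0.270.
Drum-1 compositions:
  1: x = 0.184, y = 0.688
  2: x = 0.449, y = 0.209
  3: x = 0.368, y = 0.102
Drum-2 feed = drum-1 vapor: z₂ = (0.6883, 0.2095, 0.1022).
Drum 2:
Let ψ₂ = V/F and solve Σ zᵢ(Kᵢ−1)/(1+ψ₂(Kᵢ−1)) = 0.
Check two-phase: ΣzᵢKᵢ = 1.758 > 1 and Σzᵢ/Kᵢ = 1.537 > 1, so g(0) = 0.758 > 0 and g(1) = -0.537 < 0.
Newton iteration, ψ₂⁰ = 0.64:
  ψ₂ = 0.640: g = 0.0759, g' = -1.018 → ψ₂ = 0.715
  ψ₂ = 0.715: g = -0.0043, g' = -1.145 → ψ₂ = 0.711
Converged at ψ₂ = 0.711.
  1: x = 0.341, y = 0.830
  2: x = 0.415, y = 0.126
  3: x = 0.245, y = 0.044

V/F (drum 2) = 0.711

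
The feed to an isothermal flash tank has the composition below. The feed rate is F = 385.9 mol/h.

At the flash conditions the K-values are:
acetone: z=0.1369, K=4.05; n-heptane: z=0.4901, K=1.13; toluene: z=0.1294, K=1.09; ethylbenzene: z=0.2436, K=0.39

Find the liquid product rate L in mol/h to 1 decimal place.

L = 170.8 mol/h

Let β = V/F and solve Σ zᵢ(Kᵢ−1)/(1+β(Kᵢ−1)) = 0.
Check two-phase: ΣzᵢKᵢ = 1.3443 > 1 and Σzᵢ/Kᵢ = 1.2109 > 1, so g(0) = 0.3443 > 0 and g(1) = -0.2109 < 0.
Iterate (Newton) starting at β = 0.5:
  β = 0.5000: g = 0.02253, g' = -0.3957 → β = 0.5569
  β = 0.5569: g = 0.00017, g' = -0.3909 → β = 0.5574
Converged at β = 0.5574.
Then V = β·F = 0.5574·385.9 = 215.1 mol/h and L = F − V = 170.8 mol/h.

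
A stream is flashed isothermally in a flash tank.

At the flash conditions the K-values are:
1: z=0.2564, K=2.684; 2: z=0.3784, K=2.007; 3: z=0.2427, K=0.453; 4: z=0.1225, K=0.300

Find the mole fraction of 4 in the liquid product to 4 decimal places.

Rachford–Rice: g(ψ) = Σ zᵢ(Kᵢ−1)/(1+ψ(Kᵢ−1)) = 0.
g(0) = ΣzᵢKᵢ − 1 = 0.5943 and g(1) = 1 − Σzᵢ/Kᵢ = -0.2282, so a root lies in (0, 1).
Newton–Raphson from ψ = 0.5:
  ψ = 0.5000: g = 0.17319, g' = -0.6637 → ψ = 0.7609
  ψ = 0.7609: g = -0.00591, g' = -0.7506 → ψ = 0.7531
  ψ = 0.7531: g = -0.00003, g' = -0.7439 → ψ = 0.7530
Converged at ψ = 0.7530.
Compositions from xᵢ = zᵢ/(1+ψ(Kᵢ−1)), yᵢ = Kᵢxᵢ:
  1: x = 0.1130, y = 0.3034
  2: x = 0.2152, y = 0.4319
  3: x = 0.4127, y = 0.1870
  4: x = 0.2591, y = 0.0777

x_4 = 0.2591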